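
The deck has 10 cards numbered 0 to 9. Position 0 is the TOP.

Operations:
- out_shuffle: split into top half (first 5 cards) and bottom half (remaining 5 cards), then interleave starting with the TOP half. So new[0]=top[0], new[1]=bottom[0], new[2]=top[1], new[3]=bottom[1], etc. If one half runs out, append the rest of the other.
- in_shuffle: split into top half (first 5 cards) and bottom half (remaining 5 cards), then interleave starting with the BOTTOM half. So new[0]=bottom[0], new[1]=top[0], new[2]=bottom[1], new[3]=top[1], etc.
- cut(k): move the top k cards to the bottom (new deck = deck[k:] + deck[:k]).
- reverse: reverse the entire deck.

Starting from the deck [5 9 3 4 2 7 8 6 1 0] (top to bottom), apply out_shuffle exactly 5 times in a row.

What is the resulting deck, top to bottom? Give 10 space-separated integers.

Answer: 5 3 2 8 1 9 4 7 6 0

Derivation:
After op 1 (out_shuffle): [5 7 9 8 3 6 4 1 2 0]
After op 2 (out_shuffle): [5 6 7 4 9 1 8 2 3 0]
After op 3 (out_shuffle): [5 1 6 8 7 2 4 3 9 0]
After op 4 (out_shuffle): [5 2 1 4 6 3 8 9 7 0]
After op 5 (out_shuffle): [5 3 2 8 1 9 4 7 6 0]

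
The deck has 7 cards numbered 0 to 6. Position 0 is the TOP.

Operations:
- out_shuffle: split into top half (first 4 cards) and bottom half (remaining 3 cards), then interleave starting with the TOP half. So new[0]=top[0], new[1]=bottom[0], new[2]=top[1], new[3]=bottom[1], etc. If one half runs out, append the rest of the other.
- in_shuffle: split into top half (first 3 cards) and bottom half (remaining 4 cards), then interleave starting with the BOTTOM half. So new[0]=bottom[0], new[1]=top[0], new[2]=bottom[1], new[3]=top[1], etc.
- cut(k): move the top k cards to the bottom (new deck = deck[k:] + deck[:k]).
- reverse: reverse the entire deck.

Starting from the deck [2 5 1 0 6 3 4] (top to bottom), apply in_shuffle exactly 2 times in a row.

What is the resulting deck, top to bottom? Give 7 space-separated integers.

After op 1 (in_shuffle): [0 2 6 5 3 1 4]
After op 2 (in_shuffle): [5 0 3 2 1 6 4]

Answer: 5 0 3 2 1 6 4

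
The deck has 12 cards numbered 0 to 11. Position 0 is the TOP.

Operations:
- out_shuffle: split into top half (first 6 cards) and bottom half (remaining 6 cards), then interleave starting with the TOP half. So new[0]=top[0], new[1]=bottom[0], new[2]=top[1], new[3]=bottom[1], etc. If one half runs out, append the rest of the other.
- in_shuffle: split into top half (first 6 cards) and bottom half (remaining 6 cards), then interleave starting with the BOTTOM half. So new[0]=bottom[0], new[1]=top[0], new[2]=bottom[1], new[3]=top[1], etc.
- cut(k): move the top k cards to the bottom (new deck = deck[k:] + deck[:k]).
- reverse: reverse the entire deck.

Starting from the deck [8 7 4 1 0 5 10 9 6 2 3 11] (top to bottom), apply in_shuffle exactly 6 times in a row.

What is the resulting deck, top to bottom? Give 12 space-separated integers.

After op 1 (in_shuffle): [10 8 9 7 6 4 2 1 3 0 11 5]
After op 2 (in_shuffle): [2 10 1 8 3 9 0 7 11 6 5 4]
After op 3 (in_shuffle): [0 2 7 10 11 1 6 8 5 3 4 9]
After op 4 (in_shuffle): [6 0 8 2 5 7 3 10 4 11 9 1]
After op 5 (in_shuffle): [3 6 10 0 4 8 11 2 9 5 1 7]
After op 6 (in_shuffle): [11 3 2 6 9 10 5 0 1 4 7 8]

Answer: 11 3 2 6 9 10 5 0 1 4 7 8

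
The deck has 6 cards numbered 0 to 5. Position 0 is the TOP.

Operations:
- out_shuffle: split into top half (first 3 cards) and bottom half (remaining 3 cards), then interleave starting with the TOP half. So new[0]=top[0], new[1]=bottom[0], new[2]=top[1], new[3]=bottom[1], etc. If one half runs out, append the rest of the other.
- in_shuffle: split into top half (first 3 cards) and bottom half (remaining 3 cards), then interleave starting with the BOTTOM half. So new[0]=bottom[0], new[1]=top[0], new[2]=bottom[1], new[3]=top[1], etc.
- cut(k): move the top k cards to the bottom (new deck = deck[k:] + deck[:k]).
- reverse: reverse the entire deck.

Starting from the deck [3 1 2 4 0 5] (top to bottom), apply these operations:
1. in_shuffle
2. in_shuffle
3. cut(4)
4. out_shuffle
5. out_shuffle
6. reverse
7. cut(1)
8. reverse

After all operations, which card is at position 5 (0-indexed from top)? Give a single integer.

Answer: 0

Derivation:
After op 1 (in_shuffle): [4 3 0 1 5 2]
After op 2 (in_shuffle): [1 4 5 3 2 0]
After op 3 (cut(4)): [2 0 1 4 5 3]
After op 4 (out_shuffle): [2 4 0 5 1 3]
After op 5 (out_shuffle): [2 5 4 1 0 3]
After op 6 (reverse): [3 0 1 4 5 2]
After op 7 (cut(1)): [0 1 4 5 2 3]
After op 8 (reverse): [3 2 5 4 1 0]
Position 5: card 0.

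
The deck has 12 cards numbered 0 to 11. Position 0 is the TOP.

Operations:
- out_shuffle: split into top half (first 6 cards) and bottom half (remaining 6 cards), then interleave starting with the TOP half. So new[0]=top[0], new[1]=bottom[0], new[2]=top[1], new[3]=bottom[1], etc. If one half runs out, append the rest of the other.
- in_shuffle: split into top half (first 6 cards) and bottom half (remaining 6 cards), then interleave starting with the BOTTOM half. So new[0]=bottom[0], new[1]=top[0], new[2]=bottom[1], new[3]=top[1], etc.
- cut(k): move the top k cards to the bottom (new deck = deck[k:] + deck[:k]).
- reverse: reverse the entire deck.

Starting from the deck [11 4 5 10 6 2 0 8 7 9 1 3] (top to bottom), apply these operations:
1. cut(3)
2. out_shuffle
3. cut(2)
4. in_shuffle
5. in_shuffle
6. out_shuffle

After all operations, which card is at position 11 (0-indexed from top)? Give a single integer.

After op 1 (cut(3)): [10 6 2 0 8 7 9 1 3 11 4 5]
After op 2 (out_shuffle): [10 9 6 1 2 3 0 11 8 4 7 5]
After op 3 (cut(2)): [6 1 2 3 0 11 8 4 7 5 10 9]
After op 4 (in_shuffle): [8 6 4 1 7 2 5 3 10 0 9 11]
After op 5 (in_shuffle): [5 8 3 6 10 4 0 1 9 7 11 2]
After op 6 (out_shuffle): [5 0 8 1 3 9 6 7 10 11 4 2]
Position 11: card 2.

Answer: 2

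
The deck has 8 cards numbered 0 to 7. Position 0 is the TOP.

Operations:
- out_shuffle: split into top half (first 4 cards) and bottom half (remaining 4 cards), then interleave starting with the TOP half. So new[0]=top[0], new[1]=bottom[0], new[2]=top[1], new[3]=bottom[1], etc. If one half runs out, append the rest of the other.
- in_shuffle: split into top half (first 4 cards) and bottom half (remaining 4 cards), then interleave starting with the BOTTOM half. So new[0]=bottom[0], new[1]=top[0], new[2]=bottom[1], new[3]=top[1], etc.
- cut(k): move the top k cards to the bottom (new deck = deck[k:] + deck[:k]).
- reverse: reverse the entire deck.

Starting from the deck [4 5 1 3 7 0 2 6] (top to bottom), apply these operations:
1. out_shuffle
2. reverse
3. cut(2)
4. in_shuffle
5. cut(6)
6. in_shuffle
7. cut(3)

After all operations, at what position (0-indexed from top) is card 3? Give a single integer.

Answer: 6

Derivation:
After op 1 (out_shuffle): [4 7 5 0 1 2 3 6]
After op 2 (reverse): [6 3 2 1 0 5 7 4]
After op 3 (cut(2)): [2 1 0 5 7 4 6 3]
After op 4 (in_shuffle): [7 2 4 1 6 0 3 5]
After op 5 (cut(6)): [3 5 7 2 4 1 6 0]
After op 6 (in_shuffle): [4 3 1 5 6 7 0 2]
After op 7 (cut(3)): [5 6 7 0 2 4 3 1]
Card 3 is at position 6.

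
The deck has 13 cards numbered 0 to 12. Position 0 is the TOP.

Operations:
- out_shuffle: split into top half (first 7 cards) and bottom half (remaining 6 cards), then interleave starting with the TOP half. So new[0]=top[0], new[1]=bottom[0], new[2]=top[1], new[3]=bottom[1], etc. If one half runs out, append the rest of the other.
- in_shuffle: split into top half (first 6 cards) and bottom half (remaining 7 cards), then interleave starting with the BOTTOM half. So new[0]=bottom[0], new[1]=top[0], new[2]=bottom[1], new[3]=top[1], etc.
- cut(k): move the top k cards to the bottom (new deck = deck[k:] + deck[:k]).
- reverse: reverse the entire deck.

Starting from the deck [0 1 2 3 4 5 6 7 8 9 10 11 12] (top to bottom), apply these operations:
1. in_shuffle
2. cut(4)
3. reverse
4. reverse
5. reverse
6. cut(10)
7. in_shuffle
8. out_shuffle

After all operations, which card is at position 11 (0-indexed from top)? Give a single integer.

Answer: 3

Derivation:
After op 1 (in_shuffle): [6 0 7 1 8 2 9 3 10 4 11 5 12]
After op 2 (cut(4)): [8 2 9 3 10 4 11 5 12 6 0 7 1]
After op 3 (reverse): [1 7 0 6 12 5 11 4 10 3 9 2 8]
After op 4 (reverse): [8 2 9 3 10 4 11 5 12 6 0 7 1]
After op 5 (reverse): [1 7 0 6 12 5 11 4 10 3 9 2 8]
After op 6 (cut(10)): [9 2 8 1 7 0 6 12 5 11 4 10 3]
After op 7 (in_shuffle): [6 9 12 2 5 8 11 1 4 7 10 0 3]
After op 8 (out_shuffle): [6 1 9 4 12 7 2 10 5 0 8 3 11]
Position 11: card 3.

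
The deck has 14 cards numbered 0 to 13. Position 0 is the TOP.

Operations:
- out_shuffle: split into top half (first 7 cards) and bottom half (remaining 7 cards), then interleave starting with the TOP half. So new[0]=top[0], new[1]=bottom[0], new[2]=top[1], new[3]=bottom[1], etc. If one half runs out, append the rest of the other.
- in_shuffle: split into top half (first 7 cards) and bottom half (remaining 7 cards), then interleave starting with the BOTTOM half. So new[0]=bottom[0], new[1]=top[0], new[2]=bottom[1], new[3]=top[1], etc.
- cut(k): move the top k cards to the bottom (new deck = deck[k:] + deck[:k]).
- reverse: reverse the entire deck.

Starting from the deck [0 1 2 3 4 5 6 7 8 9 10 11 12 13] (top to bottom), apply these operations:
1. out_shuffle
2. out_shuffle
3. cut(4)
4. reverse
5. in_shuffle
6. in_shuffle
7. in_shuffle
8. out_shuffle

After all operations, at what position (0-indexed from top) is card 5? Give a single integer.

Answer: 11

Derivation:
After op 1 (out_shuffle): [0 7 1 8 2 9 3 10 4 11 5 12 6 13]
After op 2 (out_shuffle): [0 10 7 4 1 11 8 5 2 12 9 6 3 13]
After op 3 (cut(4)): [1 11 8 5 2 12 9 6 3 13 0 10 7 4]
After op 4 (reverse): [4 7 10 0 13 3 6 9 12 2 5 8 11 1]
After op 5 (in_shuffle): [9 4 12 7 2 10 5 0 8 13 11 3 1 6]
After op 6 (in_shuffle): [0 9 8 4 13 12 11 7 3 2 1 10 6 5]
After op 7 (in_shuffle): [7 0 3 9 2 8 1 4 10 13 6 12 5 11]
After op 8 (out_shuffle): [7 4 0 10 3 13 9 6 2 12 8 5 1 11]
Card 5 is at position 11.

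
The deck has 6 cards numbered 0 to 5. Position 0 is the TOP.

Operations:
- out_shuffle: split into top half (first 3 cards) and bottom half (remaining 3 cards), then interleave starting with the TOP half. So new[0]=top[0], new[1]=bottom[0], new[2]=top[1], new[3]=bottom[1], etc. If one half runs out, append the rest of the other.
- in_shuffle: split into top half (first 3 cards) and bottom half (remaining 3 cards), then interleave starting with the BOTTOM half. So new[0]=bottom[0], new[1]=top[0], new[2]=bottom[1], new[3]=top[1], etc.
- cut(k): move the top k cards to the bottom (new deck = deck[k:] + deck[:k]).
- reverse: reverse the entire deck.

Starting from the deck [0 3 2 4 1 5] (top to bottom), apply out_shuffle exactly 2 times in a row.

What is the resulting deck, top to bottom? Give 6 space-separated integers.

Answer: 0 1 4 2 3 5

Derivation:
After op 1 (out_shuffle): [0 4 3 1 2 5]
After op 2 (out_shuffle): [0 1 4 2 3 5]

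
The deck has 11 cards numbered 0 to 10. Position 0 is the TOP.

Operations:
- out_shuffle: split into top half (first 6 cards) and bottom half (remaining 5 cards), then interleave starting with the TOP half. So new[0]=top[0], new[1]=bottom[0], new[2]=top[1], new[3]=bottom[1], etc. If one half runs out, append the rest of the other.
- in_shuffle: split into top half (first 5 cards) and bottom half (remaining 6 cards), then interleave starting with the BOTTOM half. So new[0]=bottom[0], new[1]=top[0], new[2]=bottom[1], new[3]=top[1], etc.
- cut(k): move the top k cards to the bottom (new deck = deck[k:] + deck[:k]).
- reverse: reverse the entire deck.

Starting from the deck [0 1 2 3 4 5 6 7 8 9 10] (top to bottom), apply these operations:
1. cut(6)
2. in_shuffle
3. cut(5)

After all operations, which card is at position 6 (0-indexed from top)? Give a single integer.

After op 1 (cut(6)): [6 7 8 9 10 0 1 2 3 4 5]
After op 2 (in_shuffle): [0 6 1 7 2 8 3 9 4 10 5]
After op 3 (cut(5)): [8 3 9 4 10 5 0 6 1 7 2]
Position 6: card 0.

Answer: 0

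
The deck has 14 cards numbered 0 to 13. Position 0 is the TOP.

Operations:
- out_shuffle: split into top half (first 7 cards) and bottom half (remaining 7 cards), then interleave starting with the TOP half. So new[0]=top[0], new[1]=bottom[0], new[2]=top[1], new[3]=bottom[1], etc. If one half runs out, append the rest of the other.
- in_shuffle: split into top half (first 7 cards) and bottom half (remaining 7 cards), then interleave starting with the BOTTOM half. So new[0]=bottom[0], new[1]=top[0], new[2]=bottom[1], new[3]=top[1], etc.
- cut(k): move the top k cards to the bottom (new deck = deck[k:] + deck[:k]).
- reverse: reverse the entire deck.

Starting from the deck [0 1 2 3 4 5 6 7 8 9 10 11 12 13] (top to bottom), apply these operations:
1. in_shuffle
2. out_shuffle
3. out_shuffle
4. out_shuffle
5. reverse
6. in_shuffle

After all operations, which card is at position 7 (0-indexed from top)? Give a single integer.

After op 1 (in_shuffle): [7 0 8 1 9 2 10 3 11 4 12 5 13 6]
After op 2 (out_shuffle): [7 3 0 11 8 4 1 12 9 5 2 13 10 6]
After op 3 (out_shuffle): [7 12 3 9 0 5 11 2 8 13 4 10 1 6]
After op 4 (out_shuffle): [7 2 12 8 3 13 9 4 0 10 5 1 11 6]
After op 5 (reverse): [6 11 1 5 10 0 4 9 13 3 8 12 2 7]
After op 6 (in_shuffle): [9 6 13 11 3 1 8 5 12 10 2 0 7 4]
Position 7: card 5.

Answer: 5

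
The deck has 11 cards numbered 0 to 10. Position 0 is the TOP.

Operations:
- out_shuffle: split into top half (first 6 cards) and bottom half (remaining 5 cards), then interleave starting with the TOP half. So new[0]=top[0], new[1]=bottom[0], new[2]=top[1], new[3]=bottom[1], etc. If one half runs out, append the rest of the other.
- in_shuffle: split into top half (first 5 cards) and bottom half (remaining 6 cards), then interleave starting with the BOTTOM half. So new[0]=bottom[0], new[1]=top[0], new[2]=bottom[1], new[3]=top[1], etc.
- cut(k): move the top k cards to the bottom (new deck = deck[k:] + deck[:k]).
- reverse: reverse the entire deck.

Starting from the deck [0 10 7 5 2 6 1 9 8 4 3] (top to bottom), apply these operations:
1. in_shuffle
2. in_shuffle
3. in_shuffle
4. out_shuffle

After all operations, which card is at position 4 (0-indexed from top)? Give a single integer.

Answer: 4

Derivation:
After op 1 (in_shuffle): [6 0 1 10 9 7 8 5 4 2 3]
After op 2 (in_shuffle): [7 6 8 0 5 1 4 10 2 9 3]
After op 3 (in_shuffle): [1 7 4 6 10 8 2 0 9 5 3]
After op 4 (out_shuffle): [1 2 7 0 4 9 6 5 10 3 8]
Position 4: card 4.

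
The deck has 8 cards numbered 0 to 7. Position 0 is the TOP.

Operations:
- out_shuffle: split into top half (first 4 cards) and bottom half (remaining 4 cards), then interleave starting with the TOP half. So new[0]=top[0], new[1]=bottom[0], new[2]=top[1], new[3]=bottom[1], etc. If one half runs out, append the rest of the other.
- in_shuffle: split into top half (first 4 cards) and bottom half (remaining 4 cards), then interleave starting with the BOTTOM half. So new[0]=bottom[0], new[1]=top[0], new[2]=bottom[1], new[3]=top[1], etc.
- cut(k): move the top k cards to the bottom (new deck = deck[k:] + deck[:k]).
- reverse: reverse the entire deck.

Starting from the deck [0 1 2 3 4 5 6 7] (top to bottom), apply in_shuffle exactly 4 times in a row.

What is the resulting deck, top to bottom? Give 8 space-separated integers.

Answer: 3 7 2 6 1 5 0 4

Derivation:
After op 1 (in_shuffle): [4 0 5 1 6 2 7 3]
After op 2 (in_shuffle): [6 4 2 0 7 5 3 1]
After op 3 (in_shuffle): [7 6 5 4 3 2 1 0]
After op 4 (in_shuffle): [3 7 2 6 1 5 0 4]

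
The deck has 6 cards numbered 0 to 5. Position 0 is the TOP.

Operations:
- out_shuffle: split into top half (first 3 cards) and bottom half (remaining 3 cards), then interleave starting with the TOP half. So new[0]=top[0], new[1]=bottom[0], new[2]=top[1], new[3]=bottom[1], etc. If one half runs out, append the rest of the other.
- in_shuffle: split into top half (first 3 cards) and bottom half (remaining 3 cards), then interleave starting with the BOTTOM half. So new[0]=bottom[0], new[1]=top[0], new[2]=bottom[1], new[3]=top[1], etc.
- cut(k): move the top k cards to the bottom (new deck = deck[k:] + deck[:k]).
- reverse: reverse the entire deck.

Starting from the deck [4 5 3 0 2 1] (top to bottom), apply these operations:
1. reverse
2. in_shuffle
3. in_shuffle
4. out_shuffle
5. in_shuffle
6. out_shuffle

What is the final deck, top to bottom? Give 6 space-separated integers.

Answer: 0 1 2 5 4 3

Derivation:
After op 1 (reverse): [1 2 0 3 5 4]
After op 2 (in_shuffle): [3 1 5 2 4 0]
After op 3 (in_shuffle): [2 3 4 1 0 5]
After op 4 (out_shuffle): [2 1 3 0 4 5]
After op 5 (in_shuffle): [0 2 4 1 5 3]
After op 6 (out_shuffle): [0 1 2 5 4 3]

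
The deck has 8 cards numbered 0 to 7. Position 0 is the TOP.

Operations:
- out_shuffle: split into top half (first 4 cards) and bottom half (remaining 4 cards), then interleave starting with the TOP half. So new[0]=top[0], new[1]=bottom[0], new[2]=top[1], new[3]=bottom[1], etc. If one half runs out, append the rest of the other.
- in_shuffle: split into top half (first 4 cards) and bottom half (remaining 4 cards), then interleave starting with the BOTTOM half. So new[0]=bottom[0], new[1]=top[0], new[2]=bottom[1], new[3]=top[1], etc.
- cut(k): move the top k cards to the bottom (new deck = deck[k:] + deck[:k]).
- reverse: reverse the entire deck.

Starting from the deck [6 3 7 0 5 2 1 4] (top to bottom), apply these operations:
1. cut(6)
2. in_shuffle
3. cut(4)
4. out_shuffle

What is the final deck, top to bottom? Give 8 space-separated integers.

Answer: 5 7 6 1 2 0 3 4

Derivation:
After op 1 (cut(6)): [1 4 6 3 7 0 5 2]
After op 2 (in_shuffle): [7 1 0 4 5 6 2 3]
After op 3 (cut(4)): [5 6 2 3 7 1 0 4]
After op 4 (out_shuffle): [5 7 6 1 2 0 3 4]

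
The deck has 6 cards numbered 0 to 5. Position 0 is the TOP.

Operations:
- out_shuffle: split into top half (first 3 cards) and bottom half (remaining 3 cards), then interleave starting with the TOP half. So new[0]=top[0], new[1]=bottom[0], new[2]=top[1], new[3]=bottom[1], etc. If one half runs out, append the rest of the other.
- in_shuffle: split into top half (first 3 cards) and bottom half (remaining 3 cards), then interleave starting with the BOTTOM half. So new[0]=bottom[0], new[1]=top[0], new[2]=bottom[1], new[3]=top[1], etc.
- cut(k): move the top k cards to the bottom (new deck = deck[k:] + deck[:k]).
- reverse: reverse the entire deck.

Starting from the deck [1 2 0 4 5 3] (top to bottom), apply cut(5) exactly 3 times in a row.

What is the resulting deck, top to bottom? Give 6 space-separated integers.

Answer: 4 5 3 1 2 0

Derivation:
After op 1 (cut(5)): [3 1 2 0 4 5]
After op 2 (cut(5)): [5 3 1 2 0 4]
After op 3 (cut(5)): [4 5 3 1 2 0]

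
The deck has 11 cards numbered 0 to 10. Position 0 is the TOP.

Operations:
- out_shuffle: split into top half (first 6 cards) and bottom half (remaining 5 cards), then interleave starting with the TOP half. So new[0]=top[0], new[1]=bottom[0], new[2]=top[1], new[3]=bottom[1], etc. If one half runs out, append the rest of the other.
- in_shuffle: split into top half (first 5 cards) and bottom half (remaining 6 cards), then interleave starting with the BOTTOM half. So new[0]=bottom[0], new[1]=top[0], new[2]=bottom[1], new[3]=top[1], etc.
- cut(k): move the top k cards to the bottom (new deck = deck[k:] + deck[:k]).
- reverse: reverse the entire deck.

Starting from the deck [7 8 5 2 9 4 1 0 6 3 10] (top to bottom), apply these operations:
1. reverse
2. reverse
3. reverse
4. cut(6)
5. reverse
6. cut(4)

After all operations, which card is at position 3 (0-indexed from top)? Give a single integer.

Answer: 8

Derivation:
After op 1 (reverse): [10 3 6 0 1 4 9 2 5 8 7]
After op 2 (reverse): [7 8 5 2 9 4 1 0 6 3 10]
After op 3 (reverse): [10 3 6 0 1 4 9 2 5 8 7]
After op 4 (cut(6)): [9 2 5 8 7 10 3 6 0 1 4]
After op 5 (reverse): [4 1 0 6 3 10 7 8 5 2 9]
After op 6 (cut(4)): [3 10 7 8 5 2 9 4 1 0 6]
Position 3: card 8.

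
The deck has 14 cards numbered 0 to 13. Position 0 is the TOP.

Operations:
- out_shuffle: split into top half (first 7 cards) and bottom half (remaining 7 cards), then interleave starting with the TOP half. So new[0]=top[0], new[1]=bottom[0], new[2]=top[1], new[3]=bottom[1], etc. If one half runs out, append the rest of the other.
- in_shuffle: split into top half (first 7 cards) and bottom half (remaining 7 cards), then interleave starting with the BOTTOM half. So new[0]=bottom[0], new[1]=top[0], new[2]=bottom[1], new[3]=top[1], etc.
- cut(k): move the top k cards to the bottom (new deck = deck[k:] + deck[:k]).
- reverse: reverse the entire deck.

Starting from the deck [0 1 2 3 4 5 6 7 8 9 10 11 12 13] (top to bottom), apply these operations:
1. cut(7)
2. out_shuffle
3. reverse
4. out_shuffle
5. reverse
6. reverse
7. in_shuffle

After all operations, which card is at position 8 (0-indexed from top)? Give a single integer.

After op 1 (cut(7)): [7 8 9 10 11 12 13 0 1 2 3 4 5 6]
After op 2 (out_shuffle): [7 0 8 1 9 2 10 3 11 4 12 5 13 6]
After op 3 (reverse): [6 13 5 12 4 11 3 10 2 9 1 8 0 7]
After op 4 (out_shuffle): [6 10 13 2 5 9 12 1 4 8 11 0 3 7]
After op 5 (reverse): [7 3 0 11 8 4 1 12 9 5 2 13 10 6]
After op 6 (reverse): [6 10 13 2 5 9 12 1 4 8 11 0 3 7]
After op 7 (in_shuffle): [1 6 4 10 8 13 11 2 0 5 3 9 7 12]
Position 8: card 0.

Answer: 0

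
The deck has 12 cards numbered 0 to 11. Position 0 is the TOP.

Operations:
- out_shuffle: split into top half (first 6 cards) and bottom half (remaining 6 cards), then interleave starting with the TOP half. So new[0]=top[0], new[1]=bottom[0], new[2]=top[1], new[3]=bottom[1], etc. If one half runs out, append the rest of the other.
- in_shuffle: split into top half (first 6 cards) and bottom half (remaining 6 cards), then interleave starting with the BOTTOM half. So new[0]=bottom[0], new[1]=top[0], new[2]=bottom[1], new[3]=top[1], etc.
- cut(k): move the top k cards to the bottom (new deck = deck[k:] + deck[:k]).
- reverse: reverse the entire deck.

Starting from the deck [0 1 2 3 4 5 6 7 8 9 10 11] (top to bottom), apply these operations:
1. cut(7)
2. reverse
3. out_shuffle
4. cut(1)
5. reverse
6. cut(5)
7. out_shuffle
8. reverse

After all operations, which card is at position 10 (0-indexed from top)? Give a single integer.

Answer: 0

Derivation:
After op 1 (cut(7)): [7 8 9 10 11 0 1 2 3 4 5 6]
After op 2 (reverse): [6 5 4 3 2 1 0 11 10 9 8 7]
After op 3 (out_shuffle): [6 0 5 11 4 10 3 9 2 8 1 7]
After op 4 (cut(1)): [0 5 11 4 10 3 9 2 8 1 7 6]
After op 5 (reverse): [6 7 1 8 2 9 3 10 4 11 5 0]
After op 6 (cut(5)): [9 3 10 4 11 5 0 6 7 1 8 2]
After op 7 (out_shuffle): [9 0 3 6 10 7 4 1 11 8 5 2]
After op 8 (reverse): [2 5 8 11 1 4 7 10 6 3 0 9]
Position 10: card 0.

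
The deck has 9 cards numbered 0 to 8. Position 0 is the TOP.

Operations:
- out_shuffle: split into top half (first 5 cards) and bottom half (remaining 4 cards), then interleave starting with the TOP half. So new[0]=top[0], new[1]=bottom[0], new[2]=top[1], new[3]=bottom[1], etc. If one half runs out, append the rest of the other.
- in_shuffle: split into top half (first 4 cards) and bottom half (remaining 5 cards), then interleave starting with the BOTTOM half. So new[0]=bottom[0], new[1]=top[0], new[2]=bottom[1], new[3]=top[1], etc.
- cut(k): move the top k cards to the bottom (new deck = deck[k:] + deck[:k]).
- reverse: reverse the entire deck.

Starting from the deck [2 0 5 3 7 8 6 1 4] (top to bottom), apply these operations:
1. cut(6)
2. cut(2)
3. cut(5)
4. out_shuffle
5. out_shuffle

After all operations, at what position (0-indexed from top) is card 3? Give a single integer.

Answer: 5

Derivation:
After op 1 (cut(6)): [6 1 4 2 0 5 3 7 8]
After op 2 (cut(2)): [4 2 0 5 3 7 8 6 1]
After op 3 (cut(5)): [7 8 6 1 4 2 0 5 3]
After op 4 (out_shuffle): [7 2 8 0 6 5 1 3 4]
After op 5 (out_shuffle): [7 5 2 1 8 3 0 4 6]
Card 3 is at position 5.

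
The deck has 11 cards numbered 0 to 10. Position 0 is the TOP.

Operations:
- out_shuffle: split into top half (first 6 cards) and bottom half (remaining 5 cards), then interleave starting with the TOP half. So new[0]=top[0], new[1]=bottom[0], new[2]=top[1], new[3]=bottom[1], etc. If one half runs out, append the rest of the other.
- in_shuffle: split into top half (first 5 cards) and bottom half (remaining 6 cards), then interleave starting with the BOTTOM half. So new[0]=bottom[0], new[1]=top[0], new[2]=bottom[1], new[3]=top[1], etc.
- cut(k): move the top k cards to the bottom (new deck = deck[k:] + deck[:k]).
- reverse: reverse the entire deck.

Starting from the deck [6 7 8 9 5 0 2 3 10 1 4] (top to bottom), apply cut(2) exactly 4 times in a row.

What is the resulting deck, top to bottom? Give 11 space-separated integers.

Answer: 10 1 4 6 7 8 9 5 0 2 3

Derivation:
After op 1 (cut(2)): [8 9 5 0 2 3 10 1 4 6 7]
After op 2 (cut(2)): [5 0 2 3 10 1 4 6 7 8 9]
After op 3 (cut(2)): [2 3 10 1 4 6 7 8 9 5 0]
After op 4 (cut(2)): [10 1 4 6 7 8 9 5 0 2 3]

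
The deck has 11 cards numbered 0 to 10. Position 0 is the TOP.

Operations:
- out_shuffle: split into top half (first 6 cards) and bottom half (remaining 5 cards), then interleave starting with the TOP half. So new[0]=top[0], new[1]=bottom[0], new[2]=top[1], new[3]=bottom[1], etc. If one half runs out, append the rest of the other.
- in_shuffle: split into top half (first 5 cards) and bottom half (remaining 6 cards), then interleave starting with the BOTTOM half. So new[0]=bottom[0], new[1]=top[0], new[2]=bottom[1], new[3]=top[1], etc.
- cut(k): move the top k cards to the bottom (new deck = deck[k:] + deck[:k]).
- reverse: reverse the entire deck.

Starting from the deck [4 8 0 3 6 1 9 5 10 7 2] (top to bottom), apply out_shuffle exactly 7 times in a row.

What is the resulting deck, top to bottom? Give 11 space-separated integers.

After op 1 (out_shuffle): [4 9 8 5 0 10 3 7 6 2 1]
After op 2 (out_shuffle): [4 3 9 7 8 6 5 2 0 1 10]
After op 3 (out_shuffle): [4 5 3 2 9 0 7 1 8 10 6]
After op 4 (out_shuffle): [4 7 5 1 3 8 2 10 9 6 0]
After op 5 (out_shuffle): [4 2 7 10 5 9 1 6 3 0 8]
After op 6 (out_shuffle): [4 1 2 6 7 3 10 0 5 8 9]
After op 7 (out_shuffle): [4 10 1 0 2 5 6 8 7 9 3]

Answer: 4 10 1 0 2 5 6 8 7 9 3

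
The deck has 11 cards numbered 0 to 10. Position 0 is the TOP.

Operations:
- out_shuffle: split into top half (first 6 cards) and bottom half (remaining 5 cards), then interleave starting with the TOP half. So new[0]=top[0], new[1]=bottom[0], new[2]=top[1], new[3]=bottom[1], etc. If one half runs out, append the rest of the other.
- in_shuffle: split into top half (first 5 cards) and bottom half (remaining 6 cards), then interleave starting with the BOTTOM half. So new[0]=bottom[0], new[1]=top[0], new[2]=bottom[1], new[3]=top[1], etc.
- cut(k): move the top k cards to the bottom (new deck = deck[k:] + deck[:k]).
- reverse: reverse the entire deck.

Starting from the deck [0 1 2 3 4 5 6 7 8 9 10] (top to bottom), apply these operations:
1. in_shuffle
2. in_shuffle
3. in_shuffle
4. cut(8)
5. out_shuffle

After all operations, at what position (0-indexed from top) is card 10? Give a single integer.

After op 1 (in_shuffle): [5 0 6 1 7 2 8 3 9 4 10]
After op 2 (in_shuffle): [2 5 8 0 3 6 9 1 4 7 10]
After op 3 (in_shuffle): [6 2 9 5 1 8 4 0 7 3 10]
After op 4 (cut(8)): [7 3 10 6 2 9 5 1 8 4 0]
After op 5 (out_shuffle): [7 5 3 1 10 8 6 4 2 0 9]
Card 10 is at position 4.

Answer: 4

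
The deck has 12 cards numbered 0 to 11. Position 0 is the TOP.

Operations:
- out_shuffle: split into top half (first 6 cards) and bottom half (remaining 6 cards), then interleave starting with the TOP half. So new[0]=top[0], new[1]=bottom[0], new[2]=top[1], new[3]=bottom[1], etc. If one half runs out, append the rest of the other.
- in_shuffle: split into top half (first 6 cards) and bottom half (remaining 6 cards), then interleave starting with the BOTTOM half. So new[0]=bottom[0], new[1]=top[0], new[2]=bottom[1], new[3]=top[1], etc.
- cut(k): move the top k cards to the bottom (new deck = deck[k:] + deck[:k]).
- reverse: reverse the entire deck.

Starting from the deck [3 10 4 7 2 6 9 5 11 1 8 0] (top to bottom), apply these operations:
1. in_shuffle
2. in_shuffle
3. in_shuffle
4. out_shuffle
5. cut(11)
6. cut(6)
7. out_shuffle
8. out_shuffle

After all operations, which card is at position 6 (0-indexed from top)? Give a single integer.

After op 1 (in_shuffle): [9 3 5 10 11 4 1 7 8 2 0 6]
After op 2 (in_shuffle): [1 9 7 3 8 5 2 10 0 11 6 4]
After op 3 (in_shuffle): [2 1 10 9 0 7 11 3 6 8 4 5]
After op 4 (out_shuffle): [2 11 1 3 10 6 9 8 0 4 7 5]
After op 5 (cut(11)): [5 2 11 1 3 10 6 9 8 0 4 7]
After op 6 (cut(6)): [6 9 8 0 4 7 5 2 11 1 3 10]
After op 7 (out_shuffle): [6 5 9 2 8 11 0 1 4 3 7 10]
After op 8 (out_shuffle): [6 0 5 1 9 4 2 3 8 7 11 10]
Position 6: card 2.

Answer: 2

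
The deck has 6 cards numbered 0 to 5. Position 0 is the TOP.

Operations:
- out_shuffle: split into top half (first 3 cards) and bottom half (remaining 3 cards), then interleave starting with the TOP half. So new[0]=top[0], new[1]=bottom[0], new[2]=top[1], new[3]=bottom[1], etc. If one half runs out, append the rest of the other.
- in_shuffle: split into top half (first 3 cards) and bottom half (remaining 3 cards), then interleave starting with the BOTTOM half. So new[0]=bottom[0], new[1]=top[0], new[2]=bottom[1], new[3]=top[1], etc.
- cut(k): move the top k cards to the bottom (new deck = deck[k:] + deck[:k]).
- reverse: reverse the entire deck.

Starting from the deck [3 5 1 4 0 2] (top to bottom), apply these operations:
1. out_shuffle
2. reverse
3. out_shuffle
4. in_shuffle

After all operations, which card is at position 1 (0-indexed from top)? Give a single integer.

Answer: 2

Derivation:
After op 1 (out_shuffle): [3 4 5 0 1 2]
After op 2 (reverse): [2 1 0 5 4 3]
After op 3 (out_shuffle): [2 5 1 4 0 3]
After op 4 (in_shuffle): [4 2 0 5 3 1]
Position 1: card 2.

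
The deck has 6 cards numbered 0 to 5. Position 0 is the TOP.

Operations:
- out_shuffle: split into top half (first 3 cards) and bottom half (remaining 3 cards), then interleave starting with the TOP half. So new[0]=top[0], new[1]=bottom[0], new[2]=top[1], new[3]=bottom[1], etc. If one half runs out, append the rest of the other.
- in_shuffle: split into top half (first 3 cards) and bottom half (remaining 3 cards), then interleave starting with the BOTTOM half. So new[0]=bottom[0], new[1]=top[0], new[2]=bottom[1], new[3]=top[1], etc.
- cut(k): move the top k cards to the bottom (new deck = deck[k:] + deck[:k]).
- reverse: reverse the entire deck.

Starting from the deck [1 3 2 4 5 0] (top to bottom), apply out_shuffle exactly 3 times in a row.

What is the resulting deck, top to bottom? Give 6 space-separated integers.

Answer: 1 2 5 3 4 0

Derivation:
After op 1 (out_shuffle): [1 4 3 5 2 0]
After op 2 (out_shuffle): [1 5 4 2 3 0]
After op 3 (out_shuffle): [1 2 5 3 4 0]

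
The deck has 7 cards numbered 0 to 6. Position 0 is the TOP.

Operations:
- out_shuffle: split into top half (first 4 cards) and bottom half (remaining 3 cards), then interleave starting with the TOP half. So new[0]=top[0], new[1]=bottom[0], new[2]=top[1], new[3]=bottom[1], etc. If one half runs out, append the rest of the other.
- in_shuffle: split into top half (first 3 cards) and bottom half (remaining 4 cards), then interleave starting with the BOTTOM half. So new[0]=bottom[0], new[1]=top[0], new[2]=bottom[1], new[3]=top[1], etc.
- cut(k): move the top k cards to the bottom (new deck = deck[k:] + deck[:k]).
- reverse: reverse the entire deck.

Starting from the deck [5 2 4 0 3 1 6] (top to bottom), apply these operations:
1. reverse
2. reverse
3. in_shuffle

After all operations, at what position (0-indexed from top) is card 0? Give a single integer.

After op 1 (reverse): [6 1 3 0 4 2 5]
After op 2 (reverse): [5 2 4 0 3 1 6]
After op 3 (in_shuffle): [0 5 3 2 1 4 6]
Card 0 is at position 0.

Answer: 0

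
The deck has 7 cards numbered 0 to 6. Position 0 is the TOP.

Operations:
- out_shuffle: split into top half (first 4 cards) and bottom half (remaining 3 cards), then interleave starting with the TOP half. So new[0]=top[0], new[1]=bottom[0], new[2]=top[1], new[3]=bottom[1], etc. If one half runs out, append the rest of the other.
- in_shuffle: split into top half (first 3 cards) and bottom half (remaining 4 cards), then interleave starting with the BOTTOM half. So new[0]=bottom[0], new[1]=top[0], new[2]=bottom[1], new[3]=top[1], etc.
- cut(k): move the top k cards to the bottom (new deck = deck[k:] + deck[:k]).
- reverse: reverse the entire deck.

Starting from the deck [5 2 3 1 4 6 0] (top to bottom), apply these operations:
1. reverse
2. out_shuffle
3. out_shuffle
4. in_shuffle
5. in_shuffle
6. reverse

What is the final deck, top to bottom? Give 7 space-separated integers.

After op 1 (reverse): [0 6 4 1 3 2 5]
After op 2 (out_shuffle): [0 3 6 2 4 5 1]
After op 3 (out_shuffle): [0 4 3 5 6 1 2]
After op 4 (in_shuffle): [5 0 6 4 1 3 2]
After op 5 (in_shuffle): [4 5 1 0 3 6 2]
After op 6 (reverse): [2 6 3 0 1 5 4]

Answer: 2 6 3 0 1 5 4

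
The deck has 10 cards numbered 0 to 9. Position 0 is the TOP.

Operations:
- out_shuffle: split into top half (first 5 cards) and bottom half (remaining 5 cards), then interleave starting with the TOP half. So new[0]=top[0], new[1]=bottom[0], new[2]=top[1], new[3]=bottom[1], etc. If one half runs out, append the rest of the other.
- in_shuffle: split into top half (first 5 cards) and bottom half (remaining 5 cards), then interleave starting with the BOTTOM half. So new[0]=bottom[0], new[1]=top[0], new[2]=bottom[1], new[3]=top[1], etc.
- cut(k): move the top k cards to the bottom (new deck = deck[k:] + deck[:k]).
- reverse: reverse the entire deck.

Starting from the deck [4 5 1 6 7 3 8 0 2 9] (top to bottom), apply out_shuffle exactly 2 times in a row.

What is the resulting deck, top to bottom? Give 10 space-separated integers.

Answer: 4 0 3 6 5 2 8 7 1 9

Derivation:
After op 1 (out_shuffle): [4 3 5 8 1 0 6 2 7 9]
After op 2 (out_shuffle): [4 0 3 6 5 2 8 7 1 9]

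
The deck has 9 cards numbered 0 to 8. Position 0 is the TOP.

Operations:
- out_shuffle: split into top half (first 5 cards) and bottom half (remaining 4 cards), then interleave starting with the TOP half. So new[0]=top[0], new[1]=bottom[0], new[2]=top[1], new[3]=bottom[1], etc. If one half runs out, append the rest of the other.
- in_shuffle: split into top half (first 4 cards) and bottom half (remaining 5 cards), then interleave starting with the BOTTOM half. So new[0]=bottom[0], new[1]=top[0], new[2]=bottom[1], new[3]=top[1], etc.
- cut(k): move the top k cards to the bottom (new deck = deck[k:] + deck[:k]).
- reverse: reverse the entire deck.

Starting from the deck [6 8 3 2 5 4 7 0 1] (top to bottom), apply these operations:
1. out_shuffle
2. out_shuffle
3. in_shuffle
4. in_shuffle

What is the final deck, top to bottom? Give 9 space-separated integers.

Answer: 7 8 4 6 5 1 2 0 3

Derivation:
After op 1 (out_shuffle): [6 4 8 7 3 0 2 1 5]
After op 2 (out_shuffle): [6 0 4 2 8 1 7 5 3]
After op 3 (in_shuffle): [8 6 1 0 7 4 5 2 3]
After op 4 (in_shuffle): [7 8 4 6 5 1 2 0 3]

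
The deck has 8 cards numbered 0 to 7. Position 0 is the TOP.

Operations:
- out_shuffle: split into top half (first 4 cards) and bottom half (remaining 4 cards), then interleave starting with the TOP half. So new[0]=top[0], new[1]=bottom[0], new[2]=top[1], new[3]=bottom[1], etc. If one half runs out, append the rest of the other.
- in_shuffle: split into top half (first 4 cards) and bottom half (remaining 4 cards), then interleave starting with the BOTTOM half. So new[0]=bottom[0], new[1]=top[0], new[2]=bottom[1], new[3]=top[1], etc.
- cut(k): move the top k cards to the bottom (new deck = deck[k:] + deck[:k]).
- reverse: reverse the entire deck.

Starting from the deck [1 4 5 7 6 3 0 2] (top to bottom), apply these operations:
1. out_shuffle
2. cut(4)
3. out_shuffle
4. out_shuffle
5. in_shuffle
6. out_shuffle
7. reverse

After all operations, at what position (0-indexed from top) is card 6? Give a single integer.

After op 1 (out_shuffle): [1 6 4 3 5 0 7 2]
After op 2 (cut(4)): [5 0 7 2 1 6 4 3]
After op 3 (out_shuffle): [5 1 0 6 7 4 2 3]
After op 4 (out_shuffle): [5 7 1 4 0 2 6 3]
After op 5 (in_shuffle): [0 5 2 7 6 1 3 4]
After op 6 (out_shuffle): [0 6 5 1 2 3 7 4]
After op 7 (reverse): [4 7 3 2 1 5 6 0]
Card 6 is at position 6.

Answer: 6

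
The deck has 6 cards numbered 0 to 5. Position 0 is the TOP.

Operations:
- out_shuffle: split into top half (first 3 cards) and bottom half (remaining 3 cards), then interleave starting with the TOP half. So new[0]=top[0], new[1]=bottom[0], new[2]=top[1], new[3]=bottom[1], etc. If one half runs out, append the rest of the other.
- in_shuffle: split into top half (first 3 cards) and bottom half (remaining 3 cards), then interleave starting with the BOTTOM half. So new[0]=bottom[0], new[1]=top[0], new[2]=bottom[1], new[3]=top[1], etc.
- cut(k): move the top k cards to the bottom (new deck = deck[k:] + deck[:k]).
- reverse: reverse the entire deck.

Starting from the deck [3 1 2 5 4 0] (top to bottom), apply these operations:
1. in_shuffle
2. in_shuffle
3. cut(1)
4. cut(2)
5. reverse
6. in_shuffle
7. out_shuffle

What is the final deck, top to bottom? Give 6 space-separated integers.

After op 1 (in_shuffle): [5 3 4 1 0 2]
After op 2 (in_shuffle): [1 5 0 3 2 4]
After op 3 (cut(1)): [5 0 3 2 4 1]
After op 4 (cut(2)): [3 2 4 1 5 0]
After op 5 (reverse): [0 5 1 4 2 3]
After op 6 (in_shuffle): [4 0 2 5 3 1]
After op 7 (out_shuffle): [4 5 0 3 2 1]

Answer: 4 5 0 3 2 1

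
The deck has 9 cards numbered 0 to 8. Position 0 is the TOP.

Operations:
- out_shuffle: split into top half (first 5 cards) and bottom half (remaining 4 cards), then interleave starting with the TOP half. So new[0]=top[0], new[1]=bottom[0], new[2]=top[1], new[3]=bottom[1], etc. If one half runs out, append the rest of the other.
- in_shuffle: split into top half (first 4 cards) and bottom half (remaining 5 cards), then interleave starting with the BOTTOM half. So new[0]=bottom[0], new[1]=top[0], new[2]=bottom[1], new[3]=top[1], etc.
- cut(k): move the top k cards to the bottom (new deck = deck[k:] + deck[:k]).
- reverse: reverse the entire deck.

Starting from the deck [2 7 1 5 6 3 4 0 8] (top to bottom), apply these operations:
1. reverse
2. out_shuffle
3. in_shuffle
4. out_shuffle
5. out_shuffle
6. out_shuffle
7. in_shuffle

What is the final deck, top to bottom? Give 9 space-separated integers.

After op 1 (reverse): [8 0 4 3 6 5 1 7 2]
After op 2 (out_shuffle): [8 5 0 1 4 7 3 2 6]
After op 3 (in_shuffle): [4 8 7 5 3 0 2 1 6]
After op 4 (out_shuffle): [4 0 8 2 7 1 5 6 3]
After op 5 (out_shuffle): [4 1 0 5 8 6 2 3 7]
After op 6 (out_shuffle): [4 6 1 2 0 3 5 7 8]
After op 7 (in_shuffle): [0 4 3 6 5 1 7 2 8]

Answer: 0 4 3 6 5 1 7 2 8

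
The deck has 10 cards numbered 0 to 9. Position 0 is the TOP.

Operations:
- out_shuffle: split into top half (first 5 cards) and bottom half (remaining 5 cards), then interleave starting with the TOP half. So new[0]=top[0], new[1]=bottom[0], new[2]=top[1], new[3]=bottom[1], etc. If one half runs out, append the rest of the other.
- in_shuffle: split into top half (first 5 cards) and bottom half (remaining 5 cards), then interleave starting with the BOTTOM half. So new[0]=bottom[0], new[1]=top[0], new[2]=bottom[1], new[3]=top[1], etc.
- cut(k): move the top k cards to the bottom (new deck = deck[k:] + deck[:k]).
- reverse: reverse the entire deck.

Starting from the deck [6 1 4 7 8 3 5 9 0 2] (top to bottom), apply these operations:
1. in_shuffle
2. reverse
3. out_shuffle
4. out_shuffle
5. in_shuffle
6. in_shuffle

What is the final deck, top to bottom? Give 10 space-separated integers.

Answer: 9 6 7 8 0 1 3 5 2 4

Derivation:
After op 1 (in_shuffle): [3 6 5 1 9 4 0 7 2 8]
After op 2 (reverse): [8 2 7 0 4 9 1 5 6 3]
After op 3 (out_shuffle): [8 9 2 1 7 5 0 6 4 3]
After op 4 (out_shuffle): [8 5 9 0 2 6 1 4 7 3]
After op 5 (in_shuffle): [6 8 1 5 4 9 7 0 3 2]
After op 6 (in_shuffle): [9 6 7 8 0 1 3 5 2 4]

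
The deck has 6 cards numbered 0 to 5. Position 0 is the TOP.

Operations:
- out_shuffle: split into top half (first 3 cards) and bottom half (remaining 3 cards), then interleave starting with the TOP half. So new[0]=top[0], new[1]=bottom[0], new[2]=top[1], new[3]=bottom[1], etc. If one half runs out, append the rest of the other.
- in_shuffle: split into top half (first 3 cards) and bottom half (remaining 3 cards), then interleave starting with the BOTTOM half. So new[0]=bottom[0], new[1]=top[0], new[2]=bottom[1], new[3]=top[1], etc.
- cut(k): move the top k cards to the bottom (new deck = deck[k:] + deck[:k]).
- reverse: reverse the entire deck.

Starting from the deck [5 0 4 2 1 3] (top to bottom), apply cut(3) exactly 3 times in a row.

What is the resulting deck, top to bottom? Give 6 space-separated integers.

After op 1 (cut(3)): [2 1 3 5 0 4]
After op 2 (cut(3)): [5 0 4 2 1 3]
After op 3 (cut(3)): [2 1 3 5 0 4]

Answer: 2 1 3 5 0 4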